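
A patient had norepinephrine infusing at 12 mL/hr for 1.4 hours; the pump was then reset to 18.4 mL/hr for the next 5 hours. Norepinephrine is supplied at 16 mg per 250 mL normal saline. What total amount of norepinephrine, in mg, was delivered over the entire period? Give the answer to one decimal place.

7.0 mg

Concentration = 16 mg ÷ 250 mL = 0.064 mg/mL
Stage 1: 12 mL/hr × 1.4 hr = 16.8 mL → 16.8 mL × 0.064 mg/mL = 1.0752 mg
Stage 2: 18.4 mL/hr × 5 hr = 92 mL → 92 mL × 0.064 mg/mL = 5.888 mg
Total = 1.0752 + 5.888 = 6.9632 mg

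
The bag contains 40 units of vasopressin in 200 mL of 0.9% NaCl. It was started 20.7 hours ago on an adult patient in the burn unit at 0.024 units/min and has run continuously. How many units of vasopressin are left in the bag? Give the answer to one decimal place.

10.2 units

0.024 units/min × 60 min/hr = 1.44 units/hr
Concentration = 40 units ÷ 200 mL = 0.2 units/mL
Rate = 1.44 units/hr ÷ 0.2 units/mL = 7.2 mL/hr
Volume infused = 7.2 mL/hr × 20.7 hr = 149.04 mL
Volume remaining = 200 − 149.04 = 50.96 mL
Drug remaining = 50.96 mL × 0.2 units/mL = 10.192 units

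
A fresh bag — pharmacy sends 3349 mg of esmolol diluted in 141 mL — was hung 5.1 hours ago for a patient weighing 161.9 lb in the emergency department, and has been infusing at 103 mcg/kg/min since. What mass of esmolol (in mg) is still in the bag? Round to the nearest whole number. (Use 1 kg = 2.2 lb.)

Weight = 161.9 lb ÷ 2.2 lb/kg = 73.59091 kg
Dose = 103 mcg/kg/min × 73.59091 kg = 7579.864 mcg/min
7579.864 mcg/min × 60 min/hr = 454791.8 mcg/hr
Concentration = 3349 mg ÷ 141 mL = 23.75177 mg/mL = 23751.77 mcg/mL
Rate = 454791.8 mcg/hr ÷ 23751.77 mcg/mL = 19.1477 mL/hr
Volume infused = 19.1477 mL/hr × 5.1 hr = 97.65327 mL
Volume remaining = 141 − 97.65327 = 43.34673 mL
Drug remaining = 43.34673 mL × 23751.77 mcg/mL = 1029562 mcg = 1029.562 mg

1030 mg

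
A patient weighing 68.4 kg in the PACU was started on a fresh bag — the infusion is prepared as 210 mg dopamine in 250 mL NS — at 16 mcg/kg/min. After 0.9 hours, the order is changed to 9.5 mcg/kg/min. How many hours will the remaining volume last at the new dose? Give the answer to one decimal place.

3.9 hours

Initial rate:
Dose = 16 mcg/kg/min × 68.4 kg = 1094.4 mcg/min
1094.4 mcg/min × 60 min/hr = 65664 mcg/hr
Concentration = 210 mg ÷ 250 mL = 0.84 mg/mL = 840 mcg/mL
Rate = 65664 mcg/hr ÷ 840 mcg/mL = 78.17143 mL/hr
Volume infused so far = 78.17143 mL/hr × 0.9 hr = 70.35429 mL
Volume remaining = 250 − 70.35429 = 179.6457 mL
New rate:
Dose = 9.5 mcg/kg/min × 68.4 kg = 649.8 mcg/min
649.8 mcg/min × 60 min/hr = 38988 mcg/hr
Rate = 38988 mcg/hr ÷ 840 mcg/mL = 46.41429 mL/hr
Time remaining = 179.6457 mL ÷ 46.41429 mL/hr = 3.870483 hr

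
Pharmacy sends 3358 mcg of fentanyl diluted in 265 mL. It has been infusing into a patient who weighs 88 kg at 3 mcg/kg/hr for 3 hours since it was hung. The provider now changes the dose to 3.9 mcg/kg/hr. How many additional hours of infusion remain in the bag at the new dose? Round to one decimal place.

Initial rate:
Dose = 3 mcg/kg/hr × 88 kg = 264 mcg/hr
Concentration = 3358 mcg ÷ 265 mL = 12.6717 mcg/mL
Rate = 264 mcg/hr ÷ 12.6717 mcg/mL = 20.83383 mL/hr
Volume infused so far = 20.83383 mL/hr × 3 hr = 62.50149 mL
Volume remaining = 265 − 62.50149 = 202.4985 mL
New rate:
Dose = 3.9 mcg/kg/hr × 88 kg = 343.2 mcg/hr
Rate = 343.2 mcg/hr ÷ 12.6717 mcg/mL = 27.08398 mL/hr
Time remaining = 202.4985 mL ÷ 27.08398 mL/hr = 7.47669 hr

7.5 hours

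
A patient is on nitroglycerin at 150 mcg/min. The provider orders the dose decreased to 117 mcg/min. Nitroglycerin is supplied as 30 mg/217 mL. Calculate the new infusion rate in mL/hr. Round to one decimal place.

50.8 mL/hr

117 mcg/min × 60 min/hr = 7020 mcg/hr
Concentration = 30 mg ÷ 217 mL = 0.1382488 mg/mL = 138.2488 mcg/mL
Rate = 7020 mcg/hr ÷ 138.2488 mcg/mL = 50.778 mL/hr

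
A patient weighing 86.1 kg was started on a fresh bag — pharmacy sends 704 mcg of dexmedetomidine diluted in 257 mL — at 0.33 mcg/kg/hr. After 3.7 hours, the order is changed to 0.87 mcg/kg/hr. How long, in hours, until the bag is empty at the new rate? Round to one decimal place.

8.0 hours

Initial rate:
Dose = 0.33 mcg/kg/hr × 86.1 kg = 28.413 mcg/hr
Concentration = 704 mcg ÷ 257 mL = 2.7393 mcg/mL
Rate = 28.413 mcg/hr ÷ 2.7393 mcg/mL = 10.37236 mL/hr
Volume infused so far = 10.37236 mL/hr × 3.7 hr = 38.37773 mL
Volume remaining = 257 − 38.37773 = 218.6223 mL
New rate:
Dose = 0.87 mcg/kg/hr × 86.1 kg = 74.907 mcg/hr
Rate = 74.907 mcg/hr ÷ 2.7393 mcg/mL = 27.34531 mL/hr
Time remaining = 218.6223 mL ÷ 27.34531 mL/hr = 7.994872 hr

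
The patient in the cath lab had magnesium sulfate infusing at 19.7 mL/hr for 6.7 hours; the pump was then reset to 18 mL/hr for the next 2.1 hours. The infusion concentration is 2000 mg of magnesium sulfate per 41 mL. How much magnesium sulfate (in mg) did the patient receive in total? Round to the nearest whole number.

Concentration = 2000 mg ÷ 41 mL = 48.78049 mg/mL
Stage 1: 19.7 mL/hr × 6.7 hr = 131.99 mL → 131.99 mL × 48.78049 mg/mL = 6438.537 mg
Stage 2: 18 mL/hr × 2.1 hr = 37.8 mL → 37.8 mL × 48.78049 mg/mL = 1843.902 mg
Total = 6438.537 + 1843.902 = 8282.439 mg

8282 mg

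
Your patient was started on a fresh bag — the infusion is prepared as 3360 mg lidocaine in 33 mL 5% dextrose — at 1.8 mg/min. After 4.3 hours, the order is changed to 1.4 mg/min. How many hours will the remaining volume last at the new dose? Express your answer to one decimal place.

34.5 hours

Initial rate:
1.8 mg/min × 60 min/hr = 108 mg/hr
Concentration = 3360 mg ÷ 33 mL = 101.8182 mg/mL
Rate = 108 mg/hr ÷ 101.8182 mg/mL = 1.060714 mL/hr
Volume infused so far = 1.060714 mL/hr × 4.3 hr = 4.561071 mL
Volume remaining = 33 − 4.561071 = 28.43893 mL
New rate:
1.4 mg/min × 60 min/hr = 84 mg/hr
Rate = 84 mg/hr ÷ 101.8182 mg/mL = 0.825 mL/hr
Time remaining = 28.43893 mL ÷ 0.825 mL/hr = 34.47143 hr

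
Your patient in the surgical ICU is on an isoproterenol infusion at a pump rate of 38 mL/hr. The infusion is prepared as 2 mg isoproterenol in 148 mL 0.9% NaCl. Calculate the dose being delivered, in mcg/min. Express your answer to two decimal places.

8.56 mcg/min

Concentration = 2 mg ÷ 148 mL = 0.01351351 mg/mL = 13.51351 mcg/mL
Drug rate = 38 mL/hr × 13.51351 mcg/mL = 513.5135 mcg/hr
513.5135 mcg/hr ÷ 60 min/hr = 8.558559 mcg/min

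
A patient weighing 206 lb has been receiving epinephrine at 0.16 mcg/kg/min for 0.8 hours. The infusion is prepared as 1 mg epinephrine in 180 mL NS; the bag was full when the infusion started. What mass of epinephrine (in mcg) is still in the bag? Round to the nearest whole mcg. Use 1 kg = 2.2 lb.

281 mcg

Weight = 206 lb ÷ 2.2 lb/kg = 93.63636 kg
Dose = 0.16 mcg/kg/min × 93.63636 kg = 14.98182 mcg/min
14.98182 mcg/min × 60 min/hr = 898.9091 mcg/hr
Concentration = 1 mg ÷ 180 mL = 0.005555556 mg/mL = 5.555556 mcg/mL
Rate = 898.9091 mcg/hr ÷ 5.555556 mcg/mL = 161.8036 mL/hr
Volume infused = 161.8036 mL/hr × 0.8 hr = 129.4429 mL
Volume remaining = 180 − 129.4429 = 50.55709 mL
Drug remaining = 50.55709 mL × 5.555556 mcg/mL = 280.8727 mcg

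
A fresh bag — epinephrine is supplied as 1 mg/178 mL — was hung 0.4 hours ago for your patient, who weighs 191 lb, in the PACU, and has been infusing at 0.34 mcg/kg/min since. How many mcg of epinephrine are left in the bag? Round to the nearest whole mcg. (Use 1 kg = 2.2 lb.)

292 mcg

Weight = 191 lb ÷ 2.2 lb/kg = 86.81818 kg
Dose = 0.34 mcg/kg/min × 86.81818 kg = 29.51818 mcg/min
29.51818 mcg/min × 60 min/hr = 1771.091 mcg/hr
Concentration = 1 mg ÷ 178 mL = 0.005617978 mg/mL = 5.617978 mcg/mL
Rate = 1771.091 mcg/hr ÷ 5.617978 mcg/mL = 315.2542 mL/hr
Volume infused = 315.2542 mL/hr × 0.4 hr = 126.1017 mL
Volume remaining = 178 − 126.1017 = 51.89833 mL
Drug remaining = 51.89833 mL × 5.617978 mcg/mL = 291.5636 mcg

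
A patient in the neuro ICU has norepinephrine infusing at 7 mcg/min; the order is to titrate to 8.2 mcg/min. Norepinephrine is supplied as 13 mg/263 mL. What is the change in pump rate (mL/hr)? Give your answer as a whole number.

1 mL/hr

At the current dose:
7 mcg/min × 60 min/hr = 420 mcg/hr
Concentration = 13 mg ÷ 263 mL = 0.04942966 mg/mL = 49.42966 mcg/mL
Rate = 420 mcg/hr ÷ 49.42966 mcg/mL = 8.496923 mL/hr
At the new dose:
8.2 mcg/min × 60 min/hr = 492 mcg/hr
Rate = 492 mcg/hr ÷ 49.42966 mcg/mL = 9.953538 mL/hr
Change = 9.953538 − 8.496923 = 1.456615 mL/hr → 1.456615 mL/hr increase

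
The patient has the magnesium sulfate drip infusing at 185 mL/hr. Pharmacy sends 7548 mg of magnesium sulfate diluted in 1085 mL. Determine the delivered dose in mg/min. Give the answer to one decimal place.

Concentration = 7548 mg ÷ 1085 mL = 6.956682 mg/mL
Drug rate = 185 mL/hr × 6.956682 mg/mL = 1286.986 mg/hr
1286.986 mg/hr ÷ 60 min/hr = 21.44977 mg/min

21.4 mg/min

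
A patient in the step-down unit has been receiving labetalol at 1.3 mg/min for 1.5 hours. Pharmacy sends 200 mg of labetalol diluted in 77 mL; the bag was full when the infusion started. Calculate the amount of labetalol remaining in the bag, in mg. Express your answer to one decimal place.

83.0 mg

1.3 mg/min × 60 min/hr = 78 mg/hr
Concentration = 200 mg ÷ 77 mL = 2.597403 mg/mL
Rate = 78 mg/hr ÷ 2.597403 mg/mL = 30.03 mL/hr
Volume infused = 30.03 mL/hr × 1.5 hr = 45.045 mL
Volume remaining = 77 − 45.045 = 31.955 mL
Drug remaining = 31.955 mL × 2.597403 mg/mL = 83 mg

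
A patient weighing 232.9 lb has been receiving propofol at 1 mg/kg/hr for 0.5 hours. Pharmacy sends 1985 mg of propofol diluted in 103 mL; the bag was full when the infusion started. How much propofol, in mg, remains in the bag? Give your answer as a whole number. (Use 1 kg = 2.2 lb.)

1932 mg

Weight = 232.9 lb ÷ 2.2 lb/kg = 105.8636 kg
Dose = 1 mg/kg/hr × 105.8636 kg = 105.8636 mg/hr
Concentration = 1985 mg ÷ 103 mL = 19.27184 mg/mL
Rate = 105.8636 mg/hr ÷ 19.27184 mg/mL = 5.493176 mL/hr
Volume infused = 5.493176 mL/hr × 0.5 hr = 2.746588 mL
Volume remaining = 103 − 2.746588 = 100.2534 mL
Drug remaining = 100.2534 mL × 19.27184 mg/mL = 1932.068 mg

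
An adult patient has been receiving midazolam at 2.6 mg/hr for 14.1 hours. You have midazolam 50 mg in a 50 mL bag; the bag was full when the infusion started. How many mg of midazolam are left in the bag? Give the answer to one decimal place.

13.3 mg

Concentration = 50 mg ÷ 50 mL = 1 mg/mL
Rate = 2.6 mg/hr ÷ 1 mg/mL = 2.6 mL/hr
Volume infused = 2.6 mL/hr × 14.1 hr = 36.66 mL
Volume remaining = 50 − 36.66 = 13.34 mL
Drug remaining = 13.34 mL × 1 mg/mL = 13.34 mg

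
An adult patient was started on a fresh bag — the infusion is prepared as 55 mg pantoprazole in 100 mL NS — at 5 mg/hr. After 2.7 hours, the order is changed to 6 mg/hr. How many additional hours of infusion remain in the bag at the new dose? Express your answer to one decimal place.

Initial rate:
Concentration = 55 mg ÷ 100 mL = 0.55 mg/mL
Rate = 5 mg/hr ÷ 0.55 mg/mL = 9.090909 mL/hr
Volume infused so far = 9.090909 mL/hr × 2.7 hr = 24.54545 mL
Volume remaining = 100 − 24.54545 = 75.45455 mL
New rate:
Rate = 6 mg/hr ÷ 0.55 mg/mL = 10.90909 mL/hr
Time remaining = 75.45455 mL ÷ 10.90909 mL/hr = 6.916667 hr

6.9 hours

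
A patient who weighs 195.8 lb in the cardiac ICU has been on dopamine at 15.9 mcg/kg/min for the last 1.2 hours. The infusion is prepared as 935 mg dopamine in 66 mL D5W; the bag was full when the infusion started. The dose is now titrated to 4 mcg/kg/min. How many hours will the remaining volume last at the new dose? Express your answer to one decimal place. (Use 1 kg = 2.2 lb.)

39.0 hours

Initial rate:
Weight = 195.8 lb ÷ 2.2 lb/kg = 89 kg
Dose = 15.9 mcg/kg/min × 89 kg = 1415.1 mcg/min
1415.1 mcg/min × 60 min/hr = 84906 mcg/hr
Concentration = 935 mg ÷ 66 mL = 14.16667 mg/mL = 14166.67 mcg/mL
Rate = 84906 mcg/hr ÷ 14166.67 mcg/mL = 5.993365 mL/hr
Volume infused so far = 5.993365 mL/hr × 1.2 hr = 7.192038 mL
Volume remaining = 66 − 7.192038 = 58.80796 mL
New rate:
Dose = 4 mcg/kg/min × 89 kg = 356 mcg/min
356 mcg/min × 60 min/hr = 21360 mcg/hr
Rate = 21360 mcg/hr ÷ 14166.67 mcg/mL = 1.507765 mL/hr
Time remaining = 58.80796 mL ÷ 1.507765 mL/hr = 39.00341 hr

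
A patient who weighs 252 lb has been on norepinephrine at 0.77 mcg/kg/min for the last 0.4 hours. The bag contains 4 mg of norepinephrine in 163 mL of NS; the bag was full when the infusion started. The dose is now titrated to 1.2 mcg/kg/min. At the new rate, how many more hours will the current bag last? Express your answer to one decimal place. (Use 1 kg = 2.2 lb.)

0.2 hours

Initial rate:
Weight = 252 lb ÷ 2.2 lb/kg = 114.5455 kg
Dose = 0.77 mcg/kg/min × 114.5455 kg = 88.2 mcg/min
88.2 mcg/min × 60 min/hr = 5292 mcg/hr
Concentration = 4 mg ÷ 163 mL = 0.02453988 mg/mL = 24.53988 mcg/mL
Rate = 5292 mcg/hr ÷ 24.53988 mcg/mL = 215.649 mL/hr
Volume infused so far = 215.649 mL/hr × 0.4 hr = 86.2596 mL
Volume remaining = 163 − 86.2596 = 76.7404 mL
New rate:
Dose = 1.2 mcg/kg/min × 114.5455 kg = 137.4545 mcg/min
137.4545 mcg/min × 60 min/hr = 8247.273 mcg/hr
Rate = 8247.273 mcg/hr ÷ 24.53988 mcg/mL = 336.0764 mL/hr
Time remaining = 76.7404 mL ÷ 336.0764 mL/hr = 0.2283422 hr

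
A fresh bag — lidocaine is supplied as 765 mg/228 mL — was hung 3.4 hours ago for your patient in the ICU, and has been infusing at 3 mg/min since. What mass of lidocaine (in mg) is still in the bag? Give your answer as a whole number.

3 mg/min × 60 min/hr = 180 mg/hr
Concentration = 765 mg ÷ 228 mL = 3.355263 mg/mL
Rate = 180 mg/hr ÷ 3.355263 mg/mL = 53.64706 mL/hr
Volume infused = 53.64706 mL/hr × 3.4 hr = 182.4 mL
Volume remaining = 228 − 182.4 = 45.6 mL
Drug remaining = 45.6 mL × 3.355263 mg/mL = 153 mg

153 mg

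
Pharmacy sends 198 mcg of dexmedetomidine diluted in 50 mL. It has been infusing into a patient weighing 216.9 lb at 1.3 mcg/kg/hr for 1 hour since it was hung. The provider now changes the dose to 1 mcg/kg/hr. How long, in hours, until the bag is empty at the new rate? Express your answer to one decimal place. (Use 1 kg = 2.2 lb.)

Initial rate:
Weight = 216.9 lb ÷ 2.2 lb/kg = 98.59091 kg
Dose = 1.3 mcg/kg/hr × 98.59091 kg = 128.1682 mcg/hr
Concentration = 198 mcg ÷ 50 mL = 3.96 mcg/mL
Rate = 128.1682 mcg/hr ÷ 3.96 mcg/mL = 32.3657 mL/hr
Volume infused so far = 32.3657 mL/hr × 1 hr = 32.3657 mL
Volume remaining = 50 − 32.3657 = 17.6343 mL
New rate:
Dose = 1 mcg/kg/hr × 98.59091 kg = 98.59091 mcg/hr
Rate = 98.59091 mcg/hr ÷ 3.96 mcg/mL = 24.89669 mL/hr
Time remaining = 17.6343 mL ÷ 24.89669 mL/hr = 0.7082988 hr

0.7 hours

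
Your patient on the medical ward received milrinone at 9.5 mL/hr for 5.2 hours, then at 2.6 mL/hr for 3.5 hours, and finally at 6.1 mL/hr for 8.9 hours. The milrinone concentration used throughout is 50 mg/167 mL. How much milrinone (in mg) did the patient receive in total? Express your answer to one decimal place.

33.8 mg

Concentration = 50 mg ÷ 167 mL = 0.2994012 mg/mL
Stage 1: 9.5 mL/hr × 5.2 hr = 49.4 mL → 49.4 mL × 0.2994012 mg/mL = 14.79042 mg
Stage 2: 2.6 mL/hr × 3.5 hr = 9.1 mL → 9.1 mL × 0.2994012 mg/mL = 2.724551 mg
Stage 3: 6.1 mL/hr × 8.9 hr = 54.29 mL → 54.29 mL × 0.2994012 mg/mL = 16.25449 mg
Total = 14.79042 + 2.724551 + 16.25449 = 33.76946 mg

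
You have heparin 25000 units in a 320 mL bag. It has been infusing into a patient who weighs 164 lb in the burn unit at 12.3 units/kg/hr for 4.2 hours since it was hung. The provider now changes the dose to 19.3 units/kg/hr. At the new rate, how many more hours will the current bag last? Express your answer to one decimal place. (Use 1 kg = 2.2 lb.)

14.7 hours

Initial rate:
Weight = 164 lb ÷ 2.2 lb/kg = 74.54545 kg
Dose = 12.3 units/kg/hr × 74.54545 kg = 916.9091 units/hr
Concentration = 25000 units ÷ 320 mL = 78.125 units/mL
Rate = 916.9091 units/hr ÷ 78.125 units/mL = 11.73644 mL/hr
Volume infused so far = 11.73644 mL/hr × 4.2 hr = 49.29303 mL
Volume remaining = 320 − 49.29303 = 270.707 mL
New rate:
Dose = 19.3 units/kg/hr × 74.54545 kg = 1438.727 units/hr
Rate = 1438.727 units/hr ÷ 78.125 units/mL = 18.41571 mL/hr
Time remaining = 270.707 mL ÷ 18.41571 mL/hr = 14.69979 hr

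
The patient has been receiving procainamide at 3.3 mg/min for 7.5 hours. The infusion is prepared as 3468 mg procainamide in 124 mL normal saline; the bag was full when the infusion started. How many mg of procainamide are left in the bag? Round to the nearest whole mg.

1983 mg

3.3 mg/min × 60 min/hr = 198 mg/hr
Concentration = 3468 mg ÷ 124 mL = 27.96774 mg/mL
Rate = 198 mg/hr ÷ 27.96774 mg/mL = 7.079585 mL/hr
Volume infused = 7.079585 mL/hr × 7.5 hr = 53.09689 mL
Volume remaining = 124 − 53.09689 = 70.90311 mL
Drug remaining = 70.90311 mL × 27.96774 mg/mL = 1983 mg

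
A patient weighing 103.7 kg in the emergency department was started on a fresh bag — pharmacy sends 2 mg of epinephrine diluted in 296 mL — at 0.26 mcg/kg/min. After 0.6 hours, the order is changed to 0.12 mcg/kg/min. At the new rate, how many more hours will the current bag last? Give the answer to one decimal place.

Initial rate:
Dose = 0.26 mcg/kg/min × 103.7 kg = 26.962 mcg/min
26.962 mcg/min × 60 min/hr = 1617.72 mcg/hr
Concentration = 2 mg ÷ 296 mL = 0.006756757 mg/mL = 6.756757 mcg/mL
Rate = 1617.72 mcg/hr ÷ 6.756757 mcg/mL = 239.4226 mL/hr
Volume infused so far = 239.4226 mL/hr × 0.6 hr = 143.6535 mL
Volume remaining = 296 − 143.6535 = 152.3465 mL
New rate:
Dose = 0.12 mcg/kg/min × 103.7 kg = 12.444 mcg/min
12.444 mcg/min × 60 min/hr = 746.64 mcg/hr
Rate = 746.64 mcg/hr ÷ 6.756757 mcg/mL = 110.5027 mL/hr
Time remaining = 152.3465 mL ÷ 110.5027 mL/hr = 1.378667 hr

1.4 hours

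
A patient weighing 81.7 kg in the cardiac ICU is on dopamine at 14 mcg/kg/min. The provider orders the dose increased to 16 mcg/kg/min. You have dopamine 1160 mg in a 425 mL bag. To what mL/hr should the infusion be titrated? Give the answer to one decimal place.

28.7 mL/hr

Dose = 16 mcg/kg/min × 81.7 kg = 1307.2 mcg/min
1307.2 mcg/min × 60 min/hr = 78432 mcg/hr
Concentration = 1160 mg ÷ 425 mL = 2.729412 mg/mL = 2729.412 mcg/mL
Rate = 78432 mcg/hr ÷ 2729.412 mcg/mL = 28.73586 mL/hr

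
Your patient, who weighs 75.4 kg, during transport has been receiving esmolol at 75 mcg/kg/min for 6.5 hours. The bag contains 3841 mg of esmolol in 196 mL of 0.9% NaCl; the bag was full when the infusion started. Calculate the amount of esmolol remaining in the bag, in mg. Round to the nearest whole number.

1636 mg

Dose = 75 mcg/kg/min × 75.4 kg = 5655 mcg/min
5655 mcg/min × 60 min/hr = 339300 mcg/hr
Concentration = 3841 mg ÷ 196 mL = 19.59694 mg/mL = 19596.94 mcg/mL
Rate = 339300 mcg/hr ÷ 19596.94 mcg/mL = 17.31393 mL/hr
Volume infused = 17.31393 mL/hr × 6.5 hr = 112.5405 mL
Volume remaining = 196 − 112.5405 = 83.45946 mL
Drug remaining = 83.45946 mL × 19596.94 mcg/mL = 1635550 mcg = 1635.55 mg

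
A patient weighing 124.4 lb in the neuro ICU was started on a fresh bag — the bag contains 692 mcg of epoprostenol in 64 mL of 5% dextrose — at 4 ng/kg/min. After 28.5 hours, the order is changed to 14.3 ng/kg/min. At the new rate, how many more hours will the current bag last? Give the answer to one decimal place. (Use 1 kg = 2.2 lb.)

6.3 hours

Initial rate:
Weight = 124.4 lb ÷ 2.2 lb/kg = 56.54545 kg
Dose = 4 ng/kg/min × 56.54545 kg = 226.1818 ng/min
226.1818 ng/min × 60 min/hr = 13570.91 ng/hr
Concentration = 692 mcg ÷ 64 mL = 10.8125 mcg/mL = 10812.5 ng/mL
Rate = 13570.91 ng/hr ÷ 10812.5 ng/mL = 1.255113 mL/hr
Volume infused so far = 1.255113 mL/hr × 28.5 hr = 35.77072 mL
Volume remaining = 64 − 35.77072 = 28.22928 mL
New rate:
Dose = 14.3 ng/kg/min × 56.54545 kg = 808.6 ng/min
808.6 ng/min × 60 min/hr = 48516 ng/hr
Rate = 48516 ng/hr ÷ 10812.5 ng/mL = 4.487029 mL/hr
Time remaining = 28.22928 mL ÷ 4.487029 mL/hr = 6.291308 hr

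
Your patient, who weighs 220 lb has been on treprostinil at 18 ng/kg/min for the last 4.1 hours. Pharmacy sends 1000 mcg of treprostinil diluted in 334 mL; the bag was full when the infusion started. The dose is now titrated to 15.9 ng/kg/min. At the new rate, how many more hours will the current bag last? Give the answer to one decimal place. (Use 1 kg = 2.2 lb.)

Initial rate:
Weight = 220 lb ÷ 2.2 lb/kg = 100 kg
Dose = 18 ng/kg/min × 100 kg = 1800 ng/min
1800 ng/min × 60 min/hr = 108000 ng/hr
Concentration = 1000 mcg ÷ 334 mL = 2.994012 mcg/mL = 2994.012 ng/mL
Rate = 108000 ng/hr ÷ 2994.012 ng/mL = 36.072 mL/hr
Volume infused so far = 36.072 mL/hr × 4.1 hr = 147.8952 mL
Volume remaining = 334 − 147.8952 = 186.1048 mL
New rate:
Dose = 15.9 ng/kg/min × 100 kg = 1590 ng/min
1590 ng/min × 60 min/hr = 95400 ng/hr
Rate = 95400 ng/hr ÷ 2994.012 ng/mL = 31.8636 mL/hr
Time remaining = 186.1048 mL ÷ 31.8636 mL/hr = 5.840671 hr

5.8 hours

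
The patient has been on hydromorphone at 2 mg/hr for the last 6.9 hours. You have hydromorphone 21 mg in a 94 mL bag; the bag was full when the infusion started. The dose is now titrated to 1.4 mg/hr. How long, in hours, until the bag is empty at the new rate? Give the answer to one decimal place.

Initial rate:
Concentration = 21 mg ÷ 94 mL = 0.2234043 mg/mL
Rate = 2 mg/hr ÷ 0.2234043 mg/mL = 8.952381 mL/hr
Volume infused so far = 8.952381 mL/hr × 6.9 hr = 61.77143 mL
Volume remaining = 94 − 61.77143 = 32.22857 mL
New rate:
Rate = 1.4 mg/hr ÷ 0.2234043 mg/mL = 6.266667 mL/hr
Time remaining = 32.22857 mL ÷ 6.266667 mL/hr = 5.142857 hr

5.1 hours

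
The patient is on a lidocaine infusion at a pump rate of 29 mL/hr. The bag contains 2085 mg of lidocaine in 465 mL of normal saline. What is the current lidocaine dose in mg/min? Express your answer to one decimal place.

Concentration = 2085 mg ÷ 465 mL = 4.483871 mg/mL
Drug rate = 29 mL/hr × 4.483871 mg/mL = 130.0323 mg/hr
130.0323 mg/hr ÷ 60 min/hr = 2.167204 mg/min

2.2 mg/min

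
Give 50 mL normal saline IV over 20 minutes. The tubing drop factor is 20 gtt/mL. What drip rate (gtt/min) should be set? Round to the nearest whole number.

50 mL ÷ (20 min) = 2.5 mL/min
2.5 mL/min × 20 gtt/mL = 50 gtt/min

50 gtt/min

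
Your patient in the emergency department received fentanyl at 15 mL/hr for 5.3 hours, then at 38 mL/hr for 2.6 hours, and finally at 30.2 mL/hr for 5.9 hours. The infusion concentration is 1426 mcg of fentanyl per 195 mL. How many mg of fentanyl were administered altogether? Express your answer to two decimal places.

2.61 mg

Concentration = 1426 mcg ÷ 195 mL = 7.312821 mcg/mL
Stage 1: 15 mL/hr × 5.3 hr = 79.5 mL → 79.5 mL × 7.312821 mcg/mL = 581.3692 mcg
Stage 2: 38 mL/hr × 2.6 hr = 98.8 mL → 98.8 mL × 7.312821 mcg/mL = 722.5067 mcg
Stage 3: 30.2 mL/hr × 5.9 hr = 178.18 mL → 178.18 mL × 7.312821 mcg/mL = 1302.998 mcg
Total = 581.3692 + 722.5067 + 1302.998 = 2606.874 mcg = 2.606874 mg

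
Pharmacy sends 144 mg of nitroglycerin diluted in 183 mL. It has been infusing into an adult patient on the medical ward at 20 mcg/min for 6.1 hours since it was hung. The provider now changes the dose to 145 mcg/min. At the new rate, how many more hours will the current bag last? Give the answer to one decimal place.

15.7 hours

Initial rate:
20 mcg/min × 60 min/hr = 1200 mcg/hr
Concentration = 144 mg ÷ 183 mL = 0.7868852 mg/mL = 786.8852 mcg/mL
Rate = 1200 mcg/hr ÷ 786.8852 mcg/mL = 1.525 mL/hr
Volume infused so far = 1.525 mL/hr × 6.1 hr = 9.3025 mL
Volume remaining = 183 − 9.3025 = 173.6975 mL
New rate:
145 mcg/min × 60 min/hr = 8700 mcg/hr
Rate = 8700 mcg/hr ÷ 786.8852 mcg/mL = 11.05625 mL/hr
Time remaining = 173.6975 mL ÷ 11.05625 mL/hr = 15.71034 hr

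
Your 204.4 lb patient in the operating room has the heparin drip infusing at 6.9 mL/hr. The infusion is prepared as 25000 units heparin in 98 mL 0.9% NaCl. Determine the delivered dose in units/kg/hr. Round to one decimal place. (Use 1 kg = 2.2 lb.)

Weight = 204.4 lb ÷ 2.2 lb/kg = 92.90909 kg
Concentration = 25000 units ÷ 98 mL = 255.102 units/mL
Drug rate = 6.9 mL/hr × 255.102 units/mL = 1760.204 units/hr
1760.204 units/hr ÷ 92.90909 kg = 18.94545 units/kg/hr

18.9 units/kg/hr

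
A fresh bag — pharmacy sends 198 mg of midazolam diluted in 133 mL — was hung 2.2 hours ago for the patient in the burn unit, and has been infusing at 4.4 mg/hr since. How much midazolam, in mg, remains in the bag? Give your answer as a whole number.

Concentration = 198 mg ÷ 133 mL = 1.488722 mg/mL
Rate = 4.4 mg/hr ÷ 1.488722 mg/mL = 2.955556 mL/hr
Volume infused = 2.955556 mL/hr × 2.2 hr = 6.502222 mL
Volume remaining = 133 − 6.502222 = 126.4978 mL
Drug remaining = 126.4978 mL × 1.488722 mg/mL = 188.32 mg

188 mg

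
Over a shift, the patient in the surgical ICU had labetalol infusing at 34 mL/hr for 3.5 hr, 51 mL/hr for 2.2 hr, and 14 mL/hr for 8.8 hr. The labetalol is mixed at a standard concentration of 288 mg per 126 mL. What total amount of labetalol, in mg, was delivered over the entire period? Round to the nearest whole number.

Concentration = 288 mg ÷ 126 mL = 2.285714 mg/mL
Stage 1: 34 mL/hr × 3.5 hr = 119 mL → 119 mL × 2.285714 mg/mL = 272 mg
Stage 2: 51 mL/hr × 2.2 hr = 112.2 mL → 112.2 mL × 2.285714 mg/mL = 256.4571 mg
Stage 3: 14 mL/hr × 8.8 hr = 123.2 mL → 123.2 mL × 2.285714 mg/mL = 281.6 mg
Total = 272 + 256.4571 + 281.6 = 810.0571 mg

810 mg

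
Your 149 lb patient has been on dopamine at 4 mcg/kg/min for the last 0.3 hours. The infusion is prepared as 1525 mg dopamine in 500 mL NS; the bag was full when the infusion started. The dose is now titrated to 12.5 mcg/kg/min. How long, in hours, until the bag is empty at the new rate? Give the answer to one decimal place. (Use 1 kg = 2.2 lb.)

29.9 hours

Initial rate:
Weight = 149 lb ÷ 2.2 lb/kg = 67.72727 kg
Dose = 4 mcg/kg/min × 67.72727 kg = 270.9091 mcg/min
270.9091 mcg/min × 60 min/hr = 16254.55 mcg/hr
Concentration = 1525 mg ÷ 500 mL = 3.05 mg/mL = 3050 mcg/mL
Rate = 16254.55 mcg/hr ÷ 3050 mcg/mL = 5.329359 mL/hr
Volume infused so far = 5.329359 mL/hr × 0.3 hr = 1.598808 mL
Volume remaining = 500 − 1.598808 = 498.4012 mL
New rate:
Dose = 12.5 mcg/kg/min × 67.72727 kg = 846.5909 mcg/min
846.5909 mcg/min × 60 min/hr = 50795.45 mcg/hr
Rate = 50795.45 mcg/hr ÷ 3050 mcg/mL = 16.65425 mL/hr
Time remaining = 498.4012 mL ÷ 16.65425 mL/hr = 29.92637 hr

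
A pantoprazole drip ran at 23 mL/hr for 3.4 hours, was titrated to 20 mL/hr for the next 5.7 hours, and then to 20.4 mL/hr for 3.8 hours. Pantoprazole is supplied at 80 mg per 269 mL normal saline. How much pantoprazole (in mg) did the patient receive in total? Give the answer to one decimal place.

80.2 mg

Concentration = 80 mg ÷ 269 mL = 0.2973978 mg/mL
Stage 1: 23 mL/hr × 3.4 hr = 78.2 mL → 78.2 mL × 0.2973978 mg/mL = 23.25651 mg
Stage 2: 20 mL/hr × 5.7 hr = 114 mL → 114 mL × 0.2973978 mg/mL = 33.90335 mg
Stage 3: 20.4 mL/hr × 3.8 hr = 77.52 mL → 77.52 mL × 0.2973978 mg/mL = 23.05428 mg
Total = 23.25651 + 33.90335 + 23.05428 = 80.21413 mg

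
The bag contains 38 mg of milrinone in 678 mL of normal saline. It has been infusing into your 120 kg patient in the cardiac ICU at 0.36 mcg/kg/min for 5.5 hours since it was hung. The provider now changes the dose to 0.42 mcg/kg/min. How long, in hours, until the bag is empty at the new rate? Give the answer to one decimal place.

Initial rate:
Dose = 0.36 mcg/kg/min × 120 kg = 43.2 mcg/min
43.2 mcg/min × 60 min/hr = 2592 mcg/hr
Concentration = 38 mg ÷ 678 mL = 0.0560472 mg/mL = 56.0472 mcg/mL
Rate = 2592 mcg/hr ÷ 56.0472 mcg/mL = 46.24674 mL/hr
Volume infused so far = 46.24674 mL/hr × 5.5 hr = 254.3571 mL
Volume remaining = 678 − 254.3571 = 423.6429 mL
New rate:
Dose = 0.42 mcg/kg/min × 120 kg = 50.4 mcg/min
50.4 mcg/min × 60 min/hr = 3024 mcg/hr
Rate = 3024 mcg/hr ÷ 56.0472 mcg/mL = 53.95453 mL/hr
Time remaining = 423.6429 mL ÷ 53.95453 mL/hr = 7.851852 hr

7.9 hours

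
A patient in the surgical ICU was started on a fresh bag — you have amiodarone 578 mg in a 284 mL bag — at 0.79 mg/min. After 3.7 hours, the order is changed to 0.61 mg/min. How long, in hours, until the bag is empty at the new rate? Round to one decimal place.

Initial rate:
0.79 mg/min × 60 min/hr = 47.4 mg/hr
Concentration = 578 mg ÷ 284 mL = 2.035211 mg/mL
Rate = 47.4 mg/hr ÷ 2.035211 mg/mL = 23.28997 mL/hr
Volume infused so far = 23.28997 mL/hr × 3.7 hr = 86.17287 mL
Volume remaining = 284 − 86.17287 = 197.8271 mL
New rate:
0.61 mg/min × 60 min/hr = 36.6 mg/hr
Rate = 36.6 mg/hr ÷ 2.035211 mg/mL = 17.98339 mL/hr
Time remaining = 197.8271 mL ÷ 17.98339 mL/hr = 11.00055 hr

11.0 hours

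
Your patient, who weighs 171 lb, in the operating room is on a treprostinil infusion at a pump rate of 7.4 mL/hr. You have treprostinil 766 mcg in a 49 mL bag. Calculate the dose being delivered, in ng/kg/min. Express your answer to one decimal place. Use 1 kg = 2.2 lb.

24.8 ng/kg/min

Weight = 171 lb ÷ 2.2 lb/kg = 77.72727 kg
Concentration = 766 mcg ÷ 49 mL = 15.63265 mcg/mL = 15632.65 ng/mL
Drug rate = 7.4 mL/hr × 15632.65 ng/mL = 115681.6 ng/hr
115681.6 ng/hr ÷ 60 min/hr = 1928.027 ng/min
1928.027 ng/min ÷ 77.72727 kg = 24.80503 ng/kg/min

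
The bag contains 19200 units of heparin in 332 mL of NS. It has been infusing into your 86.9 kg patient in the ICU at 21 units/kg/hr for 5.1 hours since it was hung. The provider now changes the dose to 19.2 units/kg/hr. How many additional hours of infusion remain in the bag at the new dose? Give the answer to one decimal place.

Initial rate:
Dose = 21 units/kg/hr × 86.9 kg = 1824.9 units/hr
Concentration = 19200 units ÷ 332 mL = 57.83133 units/mL
Rate = 1824.9 units/hr ÷ 57.83133 units/mL = 31.55556 mL/hr
Volume infused so far = 31.55556 mL/hr × 5.1 hr = 160.9334 mL
Volume remaining = 332 − 160.9334 = 171.0666 mL
New rate:
Dose = 19.2 units/kg/hr × 86.9 kg = 1668.48 units/hr
Rate = 1668.48 units/hr ÷ 57.83133 units/mL = 28.8508 mL/hr
Time remaining = 171.0666 mL ÷ 28.8508 mL/hr = 5.929355 hr

5.9 hours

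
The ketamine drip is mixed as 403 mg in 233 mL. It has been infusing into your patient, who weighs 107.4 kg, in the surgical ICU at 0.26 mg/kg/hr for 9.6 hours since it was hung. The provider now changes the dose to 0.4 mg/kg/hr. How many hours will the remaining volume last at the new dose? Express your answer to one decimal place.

Initial rate:
Dose = 0.26 mg/kg/hr × 107.4 kg = 27.924 mg/hr
Concentration = 403 mg ÷ 233 mL = 1.729614 mg/mL
Rate = 27.924 mg/hr ÷ 1.729614 mg/mL = 16.14465 mL/hr
Volume infused so far = 16.14465 mL/hr × 9.6 hr = 154.9886 mL
Volume remaining = 233 − 154.9886 = 78.01141 mL
New rate:
Dose = 0.4 mg/kg/hr × 107.4 kg = 42.96 mg/hr
Rate = 42.96 mg/hr ÷ 1.729614 mg/mL = 24.83792 mL/hr
Time remaining = 78.01141 mL ÷ 24.83792 mL/hr = 3.140819 hr

3.1 hours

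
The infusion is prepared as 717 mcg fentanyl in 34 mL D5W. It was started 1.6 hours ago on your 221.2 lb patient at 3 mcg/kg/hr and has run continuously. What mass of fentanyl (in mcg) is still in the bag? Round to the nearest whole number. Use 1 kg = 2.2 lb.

234 mcg

Weight = 221.2 lb ÷ 2.2 lb/kg = 100.5455 kg
Dose = 3 mcg/kg/hr × 100.5455 kg = 301.6364 mcg/hr
Concentration = 717 mcg ÷ 34 mL = 21.08824 mcg/mL
Rate = 301.6364 mcg/hr ÷ 21.08824 mcg/mL = 14.30354 mL/hr
Volume infused = 14.30354 mL/hr × 1.6 hr = 22.88566 mL
Volume remaining = 34 − 22.88566 = 11.11434 mL
Drug remaining = 11.11434 mL × 21.08824 mcg/mL = 234.3818 mcg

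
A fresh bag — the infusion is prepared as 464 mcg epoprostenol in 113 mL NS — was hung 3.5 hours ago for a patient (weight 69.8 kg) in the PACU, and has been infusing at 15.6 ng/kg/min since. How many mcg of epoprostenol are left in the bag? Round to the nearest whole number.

235 mcg

Dose = 15.6 ng/kg/min × 69.8 kg = 1088.88 ng/min
1088.88 ng/min × 60 min/hr = 65332.8 ng/hr
Concentration = 464 mcg ÷ 113 mL = 4.106195 mcg/mL = 4106.195 ng/mL
Rate = 65332.8 ng/hr ÷ 4106.195 ng/mL = 15.91079 mL/hr
Volume infused = 15.91079 mL/hr × 3.5 hr = 55.68776 mL
Volume remaining = 113 − 55.68776 = 57.31224 mL
Drug remaining = 57.31224 mL × 4106.195 ng/mL = 235335.2 ng = 235.3352 mcg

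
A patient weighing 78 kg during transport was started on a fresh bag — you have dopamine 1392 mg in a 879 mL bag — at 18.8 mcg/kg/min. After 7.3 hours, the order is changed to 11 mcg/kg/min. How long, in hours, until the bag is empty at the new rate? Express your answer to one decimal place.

14.6 hours

Initial rate:
Dose = 18.8 mcg/kg/min × 78 kg = 1466.4 mcg/min
1466.4 mcg/min × 60 min/hr = 87984 mcg/hr
Concentration = 1392 mg ÷ 879 mL = 1.583618 mg/mL = 1583.618 mcg/mL
Rate = 87984 mcg/hr ÷ 1583.618 mcg/mL = 55.55886 mL/hr
Volume infused so far = 55.55886 mL/hr × 7.3 hr = 405.5797 mL
Volume remaining = 879 − 405.5797 = 473.4203 mL
New rate:
Dose = 11 mcg/kg/min × 78 kg = 858 mcg/min
858 mcg/min × 60 min/hr = 51480 mcg/hr
Rate = 51480 mcg/hr ÷ 1583.618 mcg/mL = 32.50784 mL/hr
Time remaining = 473.4203 mL ÷ 32.50784 mL/hr = 14.56326 hr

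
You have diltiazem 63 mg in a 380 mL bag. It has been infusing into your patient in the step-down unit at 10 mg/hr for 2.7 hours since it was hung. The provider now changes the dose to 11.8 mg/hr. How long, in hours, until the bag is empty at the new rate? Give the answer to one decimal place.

3.1 hours

Initial rate:
Concentration = 63 mg ÷ 380 mL = 0.1657895 mg/mL
Rate = 10 mg/hr ÷ 0.1657895 mg/mL = 60.31746 mL/hr
Volume infused so far = 60.31746 mL/hr × 2.7 hr = 162.8571 mL
Volume remaining = 380 − 162.8571 = 217.1429 mL
New rate:
Rate = 11.8 mg/hr ÷ 0.1657895 mg/mL = 71.1746 mL/hr
Time remaining = 217.1429 mL ÷ 71.1746 mL/hr = 3.050847 hr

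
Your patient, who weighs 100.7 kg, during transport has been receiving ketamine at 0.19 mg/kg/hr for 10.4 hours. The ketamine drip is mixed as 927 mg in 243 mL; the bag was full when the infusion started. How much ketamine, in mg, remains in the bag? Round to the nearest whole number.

Dose = 0.19 mg/kg/hr × 100.7 kg = 19.133 mg/hr
Concentration = 927 mg ÷ 243 mL = 3.814815 mg/mL
Rate = 19.133 mg/hr ÷ 3.814815 mg/mL = 5.015447 mL/hr
Volume infused = 5.015447 mL/hr × 10.4 hr = 52.16064 mL
Volume remaining = 243 − 52.16064 = 190.8394 mL
Drug remaining = 190.8394 mL × 3.814815 mg/mL = 728.0168 mg

728 mg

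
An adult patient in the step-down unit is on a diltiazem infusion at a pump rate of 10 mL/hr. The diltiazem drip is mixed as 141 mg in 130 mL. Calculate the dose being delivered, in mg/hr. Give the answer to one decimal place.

10.8 mg/hr

Concentration = 141 mg ÷ 130 mL = 1.084615 mg/mL
Drug rate = 10 mL/hr × 1.084615 mg/mL = 10.84615 mg/hr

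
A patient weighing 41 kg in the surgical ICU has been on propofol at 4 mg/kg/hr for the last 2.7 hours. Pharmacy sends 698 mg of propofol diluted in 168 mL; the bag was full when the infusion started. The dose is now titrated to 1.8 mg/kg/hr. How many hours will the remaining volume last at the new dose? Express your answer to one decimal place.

Initial rate:
Dose = 4 mg/kg/hr × 41 kg = 164 mg/hr
Concentration = 698 mg ÷ 168 mL = 4.154762 mg/mL
Rate = 164 mg/hr ÷ 4.154762 mg/mL = 39.47278 mL/hr
Volume infused so far = 39.47278 mL/hr × 2.7 hr = 106.5765 mL
Volume remaining = 168 − 106.5765 = 61.4235 mL
New rate:
Dose = 1.8 mg/kg/hr × 41 kg = 73.8 mg/hr
Rate = 73.8 mg/hr ÷ 4.154762 mg/mL = 17.76275 mL/hr
Time remaining = 61.4235 mL ÷ 17.76275 mL/hr = 3.457995 hr

3.5 hours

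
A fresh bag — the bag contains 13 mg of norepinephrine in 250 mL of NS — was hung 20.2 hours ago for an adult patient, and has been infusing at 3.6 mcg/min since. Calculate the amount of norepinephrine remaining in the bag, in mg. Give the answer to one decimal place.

3.6 mcg/min × 60 min/hr = 216 mcg/hr
Concentration = 13 mg ÷ 250 mL = 0.052 mg/mL = 52 mcg/mL
Rate = 216 mcg/hr ÷ 52 mcg/mL = 4.153846 mL/hr
Volume infused = 4.153846 mL/hr × 20.2 hr = 83.90769 mL
Volume remaining = 250 − 83.90769 = 166.0923 mL
Drug remaining = 166.0923 mL × 52 mcg/mL = 8636.8 mcg = 8.6368 mg

8.6 mg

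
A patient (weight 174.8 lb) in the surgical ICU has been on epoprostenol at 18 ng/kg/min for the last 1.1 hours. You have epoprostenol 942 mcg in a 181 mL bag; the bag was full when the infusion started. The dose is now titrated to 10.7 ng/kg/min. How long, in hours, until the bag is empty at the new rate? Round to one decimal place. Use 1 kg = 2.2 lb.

Initial rate:
Weight = 174.8 lb ÷ 2.2 lb/kg = 79.45455 kg
Dose = 18 ng/kg/min × 79.45455 kg = 1430.182 ng/min
1430.182 ng/min × 60 min/hr = 85810.91 ng/hr
Concentration = 942 mcg ÷ 181 mL = 5.20442 mcg/mL = 5204.42 ng/mL
Rate = 85810.91 ng/hr ÷ 5204.42 ng/mL = 16.48808 mL/hr
Volume infused so far = 16.48808 mL/hr × 1.1 hr = 18.13689 mL
Volume remaining = 181 − 18.13689 = 162.8631 mL
New rate:
Dose = 10.7 ng/kg/min × 79.45455 kg = 850.1636 ng/min
850.1636 ng/min × 60 min/hr = 51009.82 ng/hr
Rate = 51009.82 ng/hr ÷ 5204.42 ng/mL = 9.80125 mL/hr
Time remaining = 162.8631 mL ÷ 9.80125 mL/hr = 16.61657 hr

16.6 hours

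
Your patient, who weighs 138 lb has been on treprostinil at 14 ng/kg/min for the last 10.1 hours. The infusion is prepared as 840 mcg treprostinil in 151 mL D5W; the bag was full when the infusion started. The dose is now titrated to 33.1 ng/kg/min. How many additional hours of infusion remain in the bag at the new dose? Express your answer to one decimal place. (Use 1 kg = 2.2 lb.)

Initial rate:
Weight = 138 lb ÷ 2.2 lb/kg = 62.72727 kg
Dose = 14 ng/kg/min × 62.72727 kg = 878.1818 ng/min
878.1818 ng/min × 60 min/hr = 52690.91 ng/hr
Concentration = 840 mcg ÷ 151 mL = 5.562914 mcg/mL = 5562.914 ng/mL
Rate = 52690.91 ng/hr ÷ 5562.914 ng/mL = 9.471818 mL/hr
Volume infused so far = 9.471818 mL/hr × 10.1 hr = 95.66536 mL
Volume remaining = 151 − 95.66536 = 55.33464 mL
New rate:
Dose = 33.1 ng/kg/min × 62.72727 kg = 2076.273 ng/min
2076.273 ng/min × 60 min/hr = 124576.4 ng/hr
Rate = 124576.4 ng/hr ÷ 5562.914 ng/mL = 22.39408 mL/hr
Time remaining = 55.33464 mL ÷ 22.39408 mL/hr = 2.470949 hr

2.5 hours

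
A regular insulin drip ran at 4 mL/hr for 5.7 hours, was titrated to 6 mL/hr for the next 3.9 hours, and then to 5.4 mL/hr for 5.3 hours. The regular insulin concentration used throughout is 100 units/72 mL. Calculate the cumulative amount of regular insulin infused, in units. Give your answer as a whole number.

Concentration = 100 units ÷ 72 mL = 1.388889 units/mL
Stage 1: 4 mL/hr × 5.7 hr = 22.8 mL → 22.8 mL × 1.388889 units/mL = 31.66667 units
Stage 2: 6 mL/hr × 3.9 hr = 23.4 mL → 23.4 mL × 1.388889 units/mL = 32.5 units
Stage 3: 5.4 mL/hr × 5.3 hr = 28.62 mL → 28.62 mL × 1.388889 units/mL = 39.75 units
Total = 31.66667 + 32.5 + 39.75 = 103.9167 units

104 units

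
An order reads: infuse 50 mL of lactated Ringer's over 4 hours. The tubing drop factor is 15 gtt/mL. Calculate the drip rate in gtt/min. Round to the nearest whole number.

50 mL ÷ (4 hr × 60 = 240 min) = 0.2083333 mL/min
0.2083333 mL/min × 15 gtt/mL = 3.125 gtt/min

3 gtt/min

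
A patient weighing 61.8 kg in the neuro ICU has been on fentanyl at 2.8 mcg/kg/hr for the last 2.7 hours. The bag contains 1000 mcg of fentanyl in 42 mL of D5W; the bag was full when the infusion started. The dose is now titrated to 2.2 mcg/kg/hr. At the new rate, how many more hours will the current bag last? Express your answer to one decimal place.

3.9 hours

Initial rate:
Dose = 2.8 mcg/kg/hr × 61.8 kg = 173.04 mcg/hr
Concentration = 1000 mcg ÷ 42 mL = 23.80952 mcg/mL
Rate = 173.04 mcg/hr ÷ 23.80952 mcg/mL = 7.26768 mL/hr
Volume infused so far = 7.26768 mL/hr × 2.7 hr = 19.62274 mL
Volume remaining = 42 − 19.62274 = 22.37726 mL
New rate:
Dose = 2.2 mcg/kg/hr × 61.8 kg = 135.96 mcg/hr
Rate = 135.96 mcg/hr ÷ 23.80952 mcg/mL = 5.71032 mL/hr
Time remaining = 22.37726 mL ÷ 5.71032 mL/hr = 3.918741 hr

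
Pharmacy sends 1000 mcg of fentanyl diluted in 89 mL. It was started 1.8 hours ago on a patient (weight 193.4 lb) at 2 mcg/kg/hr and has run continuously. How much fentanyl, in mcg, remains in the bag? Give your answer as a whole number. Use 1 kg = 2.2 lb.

Weight = 193.4 lb ÷ 2.2 lb/kg = 87.90909 kg
Dose = 2 mcg/kg/hr × 87.90909 kg = 175.8182 mcg/hr
Concentration = 1000 mcg ÷ 89 mL = 11.23596 mcg/mL
Rate = 175.8182 mcg/hr ÷ 11.23596 mcg/mL = 15.64782 mL/hr
Volume infused = 15.64782 mL/hr × 1.8 hr = 28.16607 mL
Volume remaining = 89 − 28.16607 = 60.83393 mL
Drug remaining = 60.83393 mL × 11.23596 mcg/mL = 683.5273 mcg

684 mcg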